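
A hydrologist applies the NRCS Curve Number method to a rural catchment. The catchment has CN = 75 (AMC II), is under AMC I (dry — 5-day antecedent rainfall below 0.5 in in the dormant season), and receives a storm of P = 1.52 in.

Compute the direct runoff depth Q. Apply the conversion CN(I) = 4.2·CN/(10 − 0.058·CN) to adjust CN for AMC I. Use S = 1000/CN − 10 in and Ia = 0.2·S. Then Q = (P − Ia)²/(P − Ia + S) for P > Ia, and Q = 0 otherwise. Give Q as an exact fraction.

CN(I) from CN(II)=75: (4.2·75)/(10 − 0.058·75) = 6300/113 ≈ 55.752
Max retention: S = 1000/(6300/113) − 10 = 500/63 in (≈ 7.937 in)
Ia = 0.2·(500/63) = 100/63 in ≈ 1.587 in
P = 1.520 ≤ Ia = 1.587 in: entire storm abstracted, Q = 0.

Q = 0 in ≈ 0.000 in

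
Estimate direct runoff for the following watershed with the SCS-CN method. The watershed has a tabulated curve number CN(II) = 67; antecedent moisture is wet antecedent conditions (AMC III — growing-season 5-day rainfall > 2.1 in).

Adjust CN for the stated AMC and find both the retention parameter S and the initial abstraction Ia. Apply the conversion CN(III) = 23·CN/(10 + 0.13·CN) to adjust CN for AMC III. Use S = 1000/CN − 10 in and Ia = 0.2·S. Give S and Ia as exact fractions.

Wet (AMC III): CN(III) = 23·67/(10 + 0.13·67) = 1541/(1871/100) = 154100/1871 ≈ 82.362
S = 1000/(154100/1871) − 10 = 3300/1541 in ≈ 2.141 in
Initial abstraction Ia = S/5 = (3300/1541)/5 = 660/1541 ≈ 0.428 in

S = 3300/1541 in ≈ 2.141 in; Ia = 660/1541 in ≈ 0.428 in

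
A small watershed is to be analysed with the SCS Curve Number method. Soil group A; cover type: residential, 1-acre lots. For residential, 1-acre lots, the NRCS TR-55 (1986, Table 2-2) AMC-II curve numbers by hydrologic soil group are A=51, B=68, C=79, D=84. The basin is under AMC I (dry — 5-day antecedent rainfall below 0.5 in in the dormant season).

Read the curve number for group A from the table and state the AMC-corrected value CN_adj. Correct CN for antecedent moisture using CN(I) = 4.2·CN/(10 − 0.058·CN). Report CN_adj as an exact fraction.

NRCS table: residential, 1-acre lots, soil group A → CN(II) = 51
CN(I) from CN(II)=51: (4.2·51)/(10 − 0.058·51) = 15300/503 ≈ 30.417

CN_adj = 15300/503 ≈ 30.417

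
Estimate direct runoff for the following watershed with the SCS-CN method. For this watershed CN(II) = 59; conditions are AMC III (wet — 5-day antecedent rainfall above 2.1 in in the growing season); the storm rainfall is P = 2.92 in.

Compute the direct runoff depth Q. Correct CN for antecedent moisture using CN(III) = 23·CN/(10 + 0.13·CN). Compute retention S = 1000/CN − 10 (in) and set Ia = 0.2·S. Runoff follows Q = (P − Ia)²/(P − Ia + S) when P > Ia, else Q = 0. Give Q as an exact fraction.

Q = 6171830721/6142494425 in ≈ 1.005 in

Adjust CN=59 to AMC III: 23·59/(10 + 0.13·59) → 1357 ÷ (1767/100) = 135700/1767 ≈ 76.797
S = 1000/(135700/1767) − 10 = 4100/1357 in ≈ 3.021 in
Ia = 0.2S: 0.2·3.021 = 0.604 in (exactly 820/1357)
Since P=2.920 > Ia=0.604: effective rainfall P−Ia = 78561/33925 in
Q: (78561/33925)² ÷ (181061/33925) = 6171830721/6142494425 in (≈ 1.005 in)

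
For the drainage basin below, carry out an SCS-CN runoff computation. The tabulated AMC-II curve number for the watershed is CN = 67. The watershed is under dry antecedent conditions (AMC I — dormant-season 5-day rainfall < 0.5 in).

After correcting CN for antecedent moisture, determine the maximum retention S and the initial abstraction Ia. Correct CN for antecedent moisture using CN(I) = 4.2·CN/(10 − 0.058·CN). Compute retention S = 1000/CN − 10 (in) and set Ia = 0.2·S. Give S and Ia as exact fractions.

Adjust CN=67 to AMC I: 4.2·67/(10 − 0.058·67) → (1407/5) ÷ (3057/500) = 46900/1019 ≈ 46.026
Max retention: S = 1000/(46900/1019) − 10 = 5500/469 in (≈ 11.727 in)
Ia = 0.2S: 0.2·11.727 = 2.345 in (exactly 1100/469)

S = 5500/469 in ≈ 11.727 in; Ia = 1100/469 in ≈ 2.345 in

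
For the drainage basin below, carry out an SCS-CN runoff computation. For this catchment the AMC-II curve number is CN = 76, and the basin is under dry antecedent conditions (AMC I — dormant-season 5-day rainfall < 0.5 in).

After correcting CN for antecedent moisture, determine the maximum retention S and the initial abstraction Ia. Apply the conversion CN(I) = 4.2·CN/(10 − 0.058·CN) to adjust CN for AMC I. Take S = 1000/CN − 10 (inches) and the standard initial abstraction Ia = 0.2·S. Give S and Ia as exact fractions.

CN(I) from CN(II)=76: (4.2·76)/(10 − 0.058·76) = 13300/233 ≈ 57.082
Max retention: S = 1000/(13300/233) − 10 = 1000/133 in (≈ 7.519 in)
Ia = 0.2S: 0.2·7.519 = 1.504 in (exactly 200/133)

S = 1000/133 in ≈ 7.519 in; Ia = 200/133 in ≈ 1.504 in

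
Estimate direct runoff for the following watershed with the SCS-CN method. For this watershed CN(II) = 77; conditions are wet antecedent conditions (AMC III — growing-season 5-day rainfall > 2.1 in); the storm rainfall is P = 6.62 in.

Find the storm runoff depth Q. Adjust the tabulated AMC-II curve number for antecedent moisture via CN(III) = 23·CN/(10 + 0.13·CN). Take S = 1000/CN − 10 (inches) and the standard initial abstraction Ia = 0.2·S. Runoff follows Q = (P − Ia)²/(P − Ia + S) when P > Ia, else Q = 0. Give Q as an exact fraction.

Q = 599613169/113524950 in ≈ 5.282 in

CN(III) from CN(II)=77: (23·77)/(10 + 0.13·77) = 7700/87 ≈ 88.506
Retention S: 1000/CN − 10 with CN=88.506 → S = 100/77 ≈ 1.299 in
Initial abstraction Ia = S/5 = (100/77)/5 = 20/77 ≈ 0.260 in
Since P=6.620 > Ia=0.260: effective rainfall P−Ia = 24487/3850 in
Q = (24487/3850)²/((24487/3850) + 100/77) = (599613169/14822500)/(29487/3850) = 599613169/113524950 in ≈ 5.282 in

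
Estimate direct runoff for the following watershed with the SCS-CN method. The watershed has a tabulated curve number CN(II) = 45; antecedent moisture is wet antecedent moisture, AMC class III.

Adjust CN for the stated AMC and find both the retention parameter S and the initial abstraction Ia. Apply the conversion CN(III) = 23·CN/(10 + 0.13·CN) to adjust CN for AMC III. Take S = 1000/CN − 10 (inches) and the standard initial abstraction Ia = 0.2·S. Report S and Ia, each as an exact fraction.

Adjust CN=45 to AMC III: 23·45/(10 + 0.13·45) → 1035 ÷ (317/20) = 20700/317 ≈ 65.300
Max retention: S = 1000/(20700/317) − 10 = 1100/207 in (≈ 5.314 in)
Ia = 0.2·(1100/207) = 220/207 in ≈ 1.063 in

S = 1100/207 in ≈ 5.314 in; Ia = 220/207 in ≈ 1.063 in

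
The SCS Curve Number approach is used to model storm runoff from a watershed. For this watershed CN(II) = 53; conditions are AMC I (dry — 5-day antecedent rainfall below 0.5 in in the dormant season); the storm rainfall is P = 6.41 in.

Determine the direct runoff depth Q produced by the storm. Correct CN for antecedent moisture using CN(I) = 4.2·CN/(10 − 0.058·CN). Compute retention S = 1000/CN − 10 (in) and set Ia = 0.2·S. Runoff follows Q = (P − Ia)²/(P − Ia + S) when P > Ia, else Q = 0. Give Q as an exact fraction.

Q = 59259625489/288649092900 in ≈ 0.205 in

CN(I) from CN(II)=53: (4.2·53)/(10 − 0.058·53) = 111300/3463 ≈ 32.140
Max retention: S = 1000/(111300/3463) − 10 = 23500/1113 in (≈ 21.114 in)
Ia = 0.2S: 0.2·21.114 = 4.223 in (exactly 4700/1113)
P − Ia = 6.410 − 4.223 = 243433/111300 ≈ 2.187 in (> 0, runoff occurs)
Runoff Q = (P−Ia)²/(P−Ia+S) = (2.187)²/(2.187+21.114) = 59259625489/288649092900 ≈ 0.205 in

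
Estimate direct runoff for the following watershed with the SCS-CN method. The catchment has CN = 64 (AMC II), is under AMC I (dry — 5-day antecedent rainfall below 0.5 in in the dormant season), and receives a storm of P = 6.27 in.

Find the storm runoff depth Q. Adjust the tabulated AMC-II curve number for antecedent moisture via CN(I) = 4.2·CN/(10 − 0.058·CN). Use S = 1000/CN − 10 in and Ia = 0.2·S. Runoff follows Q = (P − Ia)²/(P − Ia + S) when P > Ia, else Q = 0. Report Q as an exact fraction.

Q = 175561/231175 in ≈ 0.759 in

Dry (AMC I): CN(I) = 4.2·64/(10 − 0.058·64) = (1344/5)/(786/125) = 5600/131 ≈ 42.748
S = 1000/(5600/131) − 10 = 375/28 in ≈ 13.393 in
Initial abstraction Ia = S/5 = (375/28)/5 = 75/28 ≈ 2.679 in
Since P=6.270 > Ia=2.679: effective rainfall P−Ia = 1257/350 in
Runoff Q = (P−Ia)²/(P−Ia+S) = (3.591)²/(3.591+13.393) = 175561/231175 ≈ 0.759 in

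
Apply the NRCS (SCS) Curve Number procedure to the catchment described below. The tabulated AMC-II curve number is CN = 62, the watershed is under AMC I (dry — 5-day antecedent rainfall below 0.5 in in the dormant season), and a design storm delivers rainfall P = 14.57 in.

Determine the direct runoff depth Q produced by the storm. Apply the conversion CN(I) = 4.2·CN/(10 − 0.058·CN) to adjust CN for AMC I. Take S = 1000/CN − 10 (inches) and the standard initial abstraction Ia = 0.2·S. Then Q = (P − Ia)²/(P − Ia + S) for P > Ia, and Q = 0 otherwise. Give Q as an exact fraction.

Dry (AMC I): CN(I) = 4.2·62/(10 − 0.058·62) = (1302/5)/(1601/250) = 65100/1601 ≈ 40.662
S = 1000/(65100/1601) − 10 = 9500/651 in ≈ 14.593 in
Ia = 0.2·(9500/651) = 1900/651 in ≈ 2.919 in
Since P=14.570 > Ia=2.919: effective rainfall P−Ia = 758507/65100 in
Q = (758507/65100)²/((758507/65100) + 9500/651) = (575332869049/4238010000)/(1708507/65100) = 575332869049/111223805700 in ≈ 5.173 in

Q = 575332869049/111223805700 in ≈ 5.173 in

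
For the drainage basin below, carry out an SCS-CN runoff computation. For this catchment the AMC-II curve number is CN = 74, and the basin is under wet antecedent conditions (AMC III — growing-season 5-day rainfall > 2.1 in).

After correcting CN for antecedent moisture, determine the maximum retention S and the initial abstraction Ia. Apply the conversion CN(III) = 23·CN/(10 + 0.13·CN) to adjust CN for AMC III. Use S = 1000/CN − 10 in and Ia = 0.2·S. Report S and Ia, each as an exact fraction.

S = 1300/851 in ≈ 1.528 in; Ia = 260/851 in ≈ 0.306 in

CN(III) from CN(II)=74: (23·74)/(10 + 0.13·74) = 85100/981 ≈ 86.748
Retention S: 1000/CN − 10 with CN=86.748 → S = 1300/851 ≈ 1.528 in
Initial abstraction Ia = S/5 = (1300/851)/5 = 260/851 ≈ 0.306 in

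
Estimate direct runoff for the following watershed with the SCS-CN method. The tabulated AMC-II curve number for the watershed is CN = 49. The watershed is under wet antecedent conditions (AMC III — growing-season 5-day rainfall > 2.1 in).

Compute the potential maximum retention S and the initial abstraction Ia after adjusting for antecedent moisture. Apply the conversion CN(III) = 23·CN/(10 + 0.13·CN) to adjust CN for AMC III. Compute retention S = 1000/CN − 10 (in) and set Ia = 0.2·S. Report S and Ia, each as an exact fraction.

Adjust CN=49 to AMC III: 23·49/(10 + 0.13·49) → 1127 ÷ (1637/100) = 112700/1637 ≈ 68.845
S = 1000/(112700/1637) − 10 = 5100/1127 in ≈ 4.525 in
Initial abstraction Ia = S/5 = (5100/1127)/5 = 1020/1127 ≈ 0.905 in

S = 5100/1127 in ≈ 4.525 in; Ia = 1020/1127 in ≈ 0.905 in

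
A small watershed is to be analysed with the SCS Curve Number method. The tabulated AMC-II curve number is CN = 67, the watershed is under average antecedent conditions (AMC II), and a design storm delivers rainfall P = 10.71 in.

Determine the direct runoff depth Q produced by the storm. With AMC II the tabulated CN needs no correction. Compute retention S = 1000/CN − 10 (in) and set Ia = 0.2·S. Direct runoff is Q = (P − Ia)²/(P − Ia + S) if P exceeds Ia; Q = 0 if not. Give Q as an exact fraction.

Q = 1415144883/219217300 in ≈ 6.455 in

CN(II) = 67; AMC II needs no correction.
S = 1000/67 − 10 = 330/67 in ≈ 4.925 in
Initial abstraction Ia = S/5 = (330/67)/5 = 66/67 ≈ 0.985 in
Since P=10.710 > Ia=0.985: effective rainfall P−Ia = 65157/6700 in
Runoff Q = (P−Ia)²/(P−Ia+S) = (9.725)²/(9.725+4.925) = 1415144883/219217300 ≈ 6.455 in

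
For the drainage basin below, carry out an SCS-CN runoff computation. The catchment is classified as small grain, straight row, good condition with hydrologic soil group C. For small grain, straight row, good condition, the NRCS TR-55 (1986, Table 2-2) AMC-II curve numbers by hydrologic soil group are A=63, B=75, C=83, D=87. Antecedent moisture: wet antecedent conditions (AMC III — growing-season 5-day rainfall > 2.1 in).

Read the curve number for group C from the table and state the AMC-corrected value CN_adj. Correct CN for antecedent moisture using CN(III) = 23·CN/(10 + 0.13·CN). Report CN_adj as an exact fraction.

CN_adj = 190900/2079 ≈ 91.823

NRCS table: small grain, straight row, good condition, soil group C → CN(II) = 83
Adjust CN=83 to AMC III: 23·83/(10 + 0.13·83) → 1909 ÷ (2079/100) = 190900/2079 ≈ 91.823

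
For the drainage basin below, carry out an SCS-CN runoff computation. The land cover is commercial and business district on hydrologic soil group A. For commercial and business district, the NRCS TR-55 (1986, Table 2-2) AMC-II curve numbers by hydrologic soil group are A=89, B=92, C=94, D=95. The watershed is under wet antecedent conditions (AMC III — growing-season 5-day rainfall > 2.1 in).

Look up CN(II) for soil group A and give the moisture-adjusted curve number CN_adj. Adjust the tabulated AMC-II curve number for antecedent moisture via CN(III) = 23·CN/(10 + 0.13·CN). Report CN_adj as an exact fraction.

CN_adj = 204700/2157 ≈ 94.900

NRCS table: commercial and business district, soil group A → CN(II) = 89
CN(III) from CN(II)=89: (23·89)/(10 + 0.13·89) = 204700/2157 ≈ 94.900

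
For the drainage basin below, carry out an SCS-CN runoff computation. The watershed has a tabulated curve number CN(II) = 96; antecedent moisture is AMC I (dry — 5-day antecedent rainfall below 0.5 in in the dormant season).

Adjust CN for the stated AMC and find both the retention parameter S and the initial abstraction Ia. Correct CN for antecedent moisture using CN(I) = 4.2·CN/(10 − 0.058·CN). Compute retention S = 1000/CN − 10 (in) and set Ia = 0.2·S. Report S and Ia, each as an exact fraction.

Dry (AMC I): CN(I) = 4.2·96/(10 − 0.058·96) = (2016/5)/(554/125) = 25200/277 ≈ 90.975
Retention S: 1000/CN − 10 with CN=90.975 → S = 125/126 ≈ 0.992 in
Ia = 0.2·(125/126) = 25/126 in ≈ 0.198 in

S = 125/126 in ≈ 0.992 in; Ia = 25/126 in ≈ 0.198 in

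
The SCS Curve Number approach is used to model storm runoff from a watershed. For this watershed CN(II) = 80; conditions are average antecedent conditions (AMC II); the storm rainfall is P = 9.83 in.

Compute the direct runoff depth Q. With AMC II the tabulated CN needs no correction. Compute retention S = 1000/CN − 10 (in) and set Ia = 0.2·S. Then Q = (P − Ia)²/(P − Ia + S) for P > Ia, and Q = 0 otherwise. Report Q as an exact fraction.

Q = 870489/118300 in ≈ 7.358 in

CN(II) = 80; AMC II needs no correction.
S = 1000/80 − 10 = 5/2 in ≈ 2.500 in
Ia = 0.2S: 0.2·2.500 = 0.500 in (exactly 1/2)
P − Ia = 9.830 − 0.500 = 933/100 ≈ 9.330 in (> 0, runoff occurs)
Q: (933/100)² ÷ (1183/100) = 870489/118300 in (≈ 7.358 in)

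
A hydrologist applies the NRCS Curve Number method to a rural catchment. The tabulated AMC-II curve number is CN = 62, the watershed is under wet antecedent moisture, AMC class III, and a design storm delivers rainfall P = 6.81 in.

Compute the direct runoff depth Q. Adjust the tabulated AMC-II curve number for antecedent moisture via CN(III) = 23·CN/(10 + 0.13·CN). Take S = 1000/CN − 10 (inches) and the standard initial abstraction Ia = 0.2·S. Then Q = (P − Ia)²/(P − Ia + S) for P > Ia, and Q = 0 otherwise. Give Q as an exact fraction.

CN(III) from CN(II)=62: (23·62)/(10 + 0.13·62) = 71300/903 ≈ 78.959
S = 1000/(71300/903) − 10 = 1900/713 in ≈ 2.665 in
Initial abstraction Ia = S/5 = (1900/713)/5 = 380/713 ≈ 0.533 in
P − Ia = 6.810 − 0.533 = 447553/71300 ≈ 6.277 in (> 0, runoff occurs)
Runoff Q = (P−Ia)²/(P−Ia+S) = (6.277)²/(6.277+2.665) = 200303687809/45457528900 ≈ 4.406 in

Q = 200303687809/45457528900 in ≈ 4.406 in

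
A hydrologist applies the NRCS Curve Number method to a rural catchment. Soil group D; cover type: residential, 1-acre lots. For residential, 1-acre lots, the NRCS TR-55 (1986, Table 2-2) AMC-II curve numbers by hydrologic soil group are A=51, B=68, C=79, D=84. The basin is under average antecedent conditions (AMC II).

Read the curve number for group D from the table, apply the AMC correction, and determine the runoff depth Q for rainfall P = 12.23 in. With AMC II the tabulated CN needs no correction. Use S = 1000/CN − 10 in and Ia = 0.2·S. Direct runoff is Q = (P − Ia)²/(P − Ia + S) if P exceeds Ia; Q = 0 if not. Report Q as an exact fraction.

NRCS table: residential, 1-acre lots, soil group D → CN(II) = 84
CN(II) = 84; AMC II needs no correction.
Max retention: S = 1000/84 − 10 = 40/21 in (≈ 1.905 in)
Initial abstraction Ia = S/5 = (40/21)/5 = 8/21 ≈ 0.381 in
Excess rainfall: 12.230 − 0.381 = 11.849 in; P > Ia so Q > 0
Q: (24883/2100)² ÷ (28883/2100) = 619163689/60654300 in (≈ 10.208 in)

Q = 619163689/60654300 in ≈ 10.208 in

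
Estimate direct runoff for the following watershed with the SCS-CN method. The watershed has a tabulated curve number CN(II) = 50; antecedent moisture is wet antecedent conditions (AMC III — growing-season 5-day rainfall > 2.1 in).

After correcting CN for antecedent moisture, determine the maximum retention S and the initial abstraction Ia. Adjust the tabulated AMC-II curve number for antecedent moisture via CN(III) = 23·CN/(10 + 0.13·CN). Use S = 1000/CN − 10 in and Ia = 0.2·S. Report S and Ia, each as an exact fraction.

CN(III) from CN(II)=50: (23·50)/(10 + 0.13·50) = 2300/33 ≈ 69.697
Retention S: 1000/CN − 10 with CN=69.697 → S = 100/23 ≈ 4.348 in
Ia = 0.2S: 0.2·4.348 = 0.870 in (exactly 20/23)

S = 100/23 in ≈ 4.348 in; Ia = 20/23 in ≈ 0.870 in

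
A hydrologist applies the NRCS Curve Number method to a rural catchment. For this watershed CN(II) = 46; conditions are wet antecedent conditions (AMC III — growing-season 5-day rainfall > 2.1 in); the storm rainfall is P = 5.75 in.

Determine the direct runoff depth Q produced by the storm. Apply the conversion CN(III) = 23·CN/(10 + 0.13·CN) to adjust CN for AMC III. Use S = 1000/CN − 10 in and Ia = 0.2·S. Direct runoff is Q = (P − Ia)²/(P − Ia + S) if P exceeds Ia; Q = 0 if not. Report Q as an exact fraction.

Q = 100140049/44027612 in ≈ 2.274 in

Adjust CN=46 to AMC III: 23·46/(10 + 0.13·46) → 1058 ÷ (799/50) = 52900/799 ≈ 66.208
Retention S: 1000/CN − 10 with CN=66.208 → S = 2700/529 ≈ 5.104 in
Initial abstraction Ia = S/5 = (2700/529)/5 = 540/529 ≈ 1.021 in
Since P=5.750 > Ia=1.021: effective rainfall P−Ia = 10007/2116 in
Q: (10007/2116)² ÷ (20807/2116) = 100140049/44027612 in (≈ 2.274 in)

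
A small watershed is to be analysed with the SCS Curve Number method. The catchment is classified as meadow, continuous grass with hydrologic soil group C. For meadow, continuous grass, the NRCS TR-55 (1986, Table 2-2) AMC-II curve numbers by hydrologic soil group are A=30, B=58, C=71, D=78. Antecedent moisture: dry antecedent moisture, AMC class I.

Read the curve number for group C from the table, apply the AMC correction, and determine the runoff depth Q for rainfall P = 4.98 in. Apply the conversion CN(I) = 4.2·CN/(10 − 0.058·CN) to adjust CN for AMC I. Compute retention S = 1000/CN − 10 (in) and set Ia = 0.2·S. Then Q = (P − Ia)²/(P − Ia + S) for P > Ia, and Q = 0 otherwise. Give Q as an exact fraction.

Q = 51193135081/70916358450 in ≈ 0.722 in

NRCS table: meadow, continuous grass, soil group C → CN(II) = 71
Dry (AMC I): CN(I) = 4.2·71/(10 − 0.058·71) = (1491/5)/(2941/500) = 149100/2941 ≈ 50.697
S = 1000/(149100/2941) − 10 = 14500/1491 in ≈ 9.725 in
Ia = 0.2·(14500/1491) = 2900/1491 in ≈ 1.945 in
P − Ia = 4.980 − 1.945 = 226259/74550 ≈ 3.035 in (> 0, runoff occurs)
Q: (226259/74550)² ÷ (951259/74550) = 51193135081/70916358450 in (≈ 0.722 in)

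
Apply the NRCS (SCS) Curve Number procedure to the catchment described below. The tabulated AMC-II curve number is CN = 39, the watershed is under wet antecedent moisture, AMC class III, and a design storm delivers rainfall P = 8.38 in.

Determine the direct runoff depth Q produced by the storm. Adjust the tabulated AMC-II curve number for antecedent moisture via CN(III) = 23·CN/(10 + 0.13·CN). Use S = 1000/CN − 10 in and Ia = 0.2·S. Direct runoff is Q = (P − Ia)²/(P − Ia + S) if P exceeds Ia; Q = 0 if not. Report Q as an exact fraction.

Wet (AMC III): CN(III) = 23·39/(10 + 0.13·39) = 897/(1507/100) = 89700/1507 ≈ 59.522
Max retention: S = 1000/(89700/1507) − 10 = 6100/897 in (≈ 6.800 in)
Initial abstraction Ia = S/5 = (6100/897)/5 = 1220/897 ≈ 1.360 in
P − Ia = 8.380 − 1.360 = 314843/44850 ≈ 7.020 in (> 0, runoff occurs)
Q: (314843/44850)² ÷ (619843/44850) = 99126114649/27799958550 in (≈ 3.566 in)

Q = 99126114649/27799958550 in ≈ 3.566 in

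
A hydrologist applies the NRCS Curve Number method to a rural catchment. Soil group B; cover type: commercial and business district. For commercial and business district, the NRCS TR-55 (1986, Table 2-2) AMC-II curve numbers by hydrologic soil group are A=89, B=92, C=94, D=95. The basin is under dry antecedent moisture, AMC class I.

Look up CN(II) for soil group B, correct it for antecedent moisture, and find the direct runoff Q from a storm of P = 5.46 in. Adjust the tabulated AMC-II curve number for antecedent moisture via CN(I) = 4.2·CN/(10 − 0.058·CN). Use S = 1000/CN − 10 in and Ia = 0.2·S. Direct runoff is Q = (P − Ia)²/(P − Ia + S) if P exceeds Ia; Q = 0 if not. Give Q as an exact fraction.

Q = 14849615881/4150394850 in ≈ 3.578 in

NRCS table: commercial and business district, soil group B → CN(II) = 92
Dry (AMC I): CN(I) = 4.2·92/(10 − 0.058·92) = (1932/5)/(583/125) = 48300/583 ≈ 82.847
Retention S: 1000/CN − 10 with CN=82.847 → S = 1000/483 ≈ 2.070 in
Initial abstraction Ia = S/5 = (1000/483)/5 = 200/483 ≈ 0.414 in
Excess rainfall: 5.460 − 0.414 = 5.046 in; P > Ia so Q > 0
Q = (121859/24150)²/((121859/24150) + 1000/483) = (14849615881/583222500)/(171859/24150) = 14849615881/4150394850 in ≈ 3.578 in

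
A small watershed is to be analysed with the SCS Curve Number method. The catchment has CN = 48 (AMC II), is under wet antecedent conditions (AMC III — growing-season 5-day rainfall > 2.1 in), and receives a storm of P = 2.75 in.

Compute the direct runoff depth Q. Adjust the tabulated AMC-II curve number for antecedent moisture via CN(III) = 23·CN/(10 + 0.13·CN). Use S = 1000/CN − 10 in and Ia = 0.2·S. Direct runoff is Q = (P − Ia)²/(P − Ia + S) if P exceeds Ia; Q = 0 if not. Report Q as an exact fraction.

Q = 249001/496524 in ≈ 0.501 in

Adjust CN=48 to AMC III: 23·48/(10 + 0.13·48) → 1104 ÷ (406/25) = 13800/203 ≈ 67.980
Retention S: 1000/CN − 10 with CN=67.980 → S = 325/69 ≈ 4.710 in
Ia = 0.2·(325/69) = 65/69 in ≈ 0.942 in
Since P=2.750 > Ia=0.942: effective rainfall P−Ia = 499/276 in
Q: (499/276)² ÷ (1799/276) = 249001/496524 in (≈ 0.501 in)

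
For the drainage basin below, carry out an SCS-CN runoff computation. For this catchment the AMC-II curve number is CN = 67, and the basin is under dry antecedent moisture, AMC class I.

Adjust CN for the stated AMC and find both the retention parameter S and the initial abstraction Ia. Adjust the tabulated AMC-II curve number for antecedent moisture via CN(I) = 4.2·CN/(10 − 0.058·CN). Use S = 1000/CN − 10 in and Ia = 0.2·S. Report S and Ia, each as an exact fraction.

Adjust CN=67 to AMC I: 4.2·67/(10 − 0.058·67) → (1407/5) ÷ (3057/500) = 46900/1019 ≈ 46.026
Retention S: 1000/CN − 10 with CN=46.026 → S = 5500/469 ≈ 11.727 in
Ia = 0.2·(5500/469) = 1100/469 in ≈ 2.345 in

S = 5500/469 in ≈ 11.727 in; Ia = 1100/469 in ≈ 2.345 in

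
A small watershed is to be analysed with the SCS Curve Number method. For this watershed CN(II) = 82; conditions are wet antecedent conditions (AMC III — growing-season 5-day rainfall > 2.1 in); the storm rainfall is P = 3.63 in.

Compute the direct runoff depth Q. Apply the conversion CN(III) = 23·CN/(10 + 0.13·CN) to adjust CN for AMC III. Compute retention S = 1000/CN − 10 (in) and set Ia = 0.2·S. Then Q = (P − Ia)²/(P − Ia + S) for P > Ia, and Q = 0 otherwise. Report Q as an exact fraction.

Q = 35058775827/13023112900 in ≈ 2.692 in

Adjust CN=82 to AMC III: 23·82/(10 + 0.13·82) → 1886 ÷ (1033/50) = 94300/1033 ≈ 91.288
Retention S: 1000/CN − 10 with CN=91.288 → S = 900/943 ≈ 0.954 in
Ia = 0.2·(900/943) = 180/943 in ≈ 0.191 in
Since P=3.630 > Ia=0.191: effective rainfall P−Ia = 324309/94300 in
Q = (324309/94300)²/((324309/94300) + 900/943) = (105176327481/8892490000)/(414309/94300) = 35058775827/13023112900 in ≈ 2.692 in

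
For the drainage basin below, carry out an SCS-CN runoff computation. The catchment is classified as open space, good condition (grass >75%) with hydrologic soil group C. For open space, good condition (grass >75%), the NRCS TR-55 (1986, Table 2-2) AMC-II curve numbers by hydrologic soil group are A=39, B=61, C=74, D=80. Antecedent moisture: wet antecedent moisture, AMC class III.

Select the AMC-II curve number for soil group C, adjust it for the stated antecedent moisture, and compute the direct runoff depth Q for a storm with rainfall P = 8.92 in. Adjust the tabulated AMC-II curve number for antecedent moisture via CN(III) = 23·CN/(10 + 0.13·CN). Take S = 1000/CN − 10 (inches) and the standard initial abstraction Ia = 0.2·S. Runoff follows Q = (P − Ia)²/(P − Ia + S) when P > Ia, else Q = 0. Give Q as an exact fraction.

Q = 33588992529/4590570575 in ≈ 7.317 in

NRCS table: open space, good condition (grass >75%), soil group C → CN(II) = 74
CN(III) from CN(II)=74: (23·74)/(10 + 0.13·74) = 85100/981 ≈ 86.748
Retention S: 1000/CN − 10 with CN=86.748 → S = 1300/851 ≈ 1.528 in
Ia = 0.2·(1300/851) = 260/851 in ≈ 0.306 in
P − Ia = 8.920 − 0.306 = 183273/21275 ≈ 8.614 in (> 0, runoff occurs)
Q = (183273/21275)²/((183273/21275) + 1300/851) = (33588992529/452625625)/(215773/21275) = 33588992529/4590570575 in ≈ 7.317 in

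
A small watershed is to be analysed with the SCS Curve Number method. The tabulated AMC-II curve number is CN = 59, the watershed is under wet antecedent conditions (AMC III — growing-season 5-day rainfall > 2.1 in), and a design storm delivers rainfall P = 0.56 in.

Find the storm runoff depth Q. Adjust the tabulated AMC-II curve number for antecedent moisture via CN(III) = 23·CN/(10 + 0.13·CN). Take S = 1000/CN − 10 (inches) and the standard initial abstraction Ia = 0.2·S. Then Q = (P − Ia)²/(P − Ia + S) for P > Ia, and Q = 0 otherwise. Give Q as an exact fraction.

CN(III) from CN(II)=59: (23·59)/(10 + 0.13·59) = 135700/1767 ≈ 76.797
Max retention: S = 1000/(135700/1767) − 10 = 4100/1357 in (≈ 3.021 in)
Ia = 0.2·(4100/1357) = 820/1357 in ≈ 0.604 in
P = 0.560 ≤ Ia = 0.604 in: entire storm abstracted, Q = 0.

Q = 0 in ≈ 0.000 in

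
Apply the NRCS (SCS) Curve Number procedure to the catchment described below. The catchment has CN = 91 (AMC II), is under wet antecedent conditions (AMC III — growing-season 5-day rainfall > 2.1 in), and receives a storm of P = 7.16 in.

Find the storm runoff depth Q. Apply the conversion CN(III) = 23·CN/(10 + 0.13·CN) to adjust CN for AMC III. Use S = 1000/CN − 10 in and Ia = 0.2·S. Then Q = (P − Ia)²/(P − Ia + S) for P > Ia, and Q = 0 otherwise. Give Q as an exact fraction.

Q = 137008801609/20545254275 in ≈ 6.669 in

Adjust CN=91 to AMC III: 23·91/(10 + 0.13·91) → 2093 ÷ (2183/100) = 209300/2183 ≈ 95.877
S = 1000/(209300/2183) − 10 = 900/2093 in ≈ 0.430 in
Ia = 0.2·(900/2093) = 180/2093 in ≈ 0.086 in
Since P=7.160 > Ia=0.086: effective rainfall P−Ia = 370147/52325 in
Q: (370147/52325)² ÷ (392647/52325) = 137008801609/20545254275 in (≈ 6.669 in)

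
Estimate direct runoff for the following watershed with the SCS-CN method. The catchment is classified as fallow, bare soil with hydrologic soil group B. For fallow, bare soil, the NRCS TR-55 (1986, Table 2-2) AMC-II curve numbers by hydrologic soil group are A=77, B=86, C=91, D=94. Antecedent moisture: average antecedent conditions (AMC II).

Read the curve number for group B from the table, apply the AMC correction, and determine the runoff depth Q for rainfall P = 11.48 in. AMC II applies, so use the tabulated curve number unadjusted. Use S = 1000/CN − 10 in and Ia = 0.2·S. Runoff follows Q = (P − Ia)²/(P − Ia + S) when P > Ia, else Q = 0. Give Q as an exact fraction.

Q = 20540583/2110225 in ≈ 9.734 in

NRCS table: fallow, bare soil, soil group B → CN(II) = 86
AMC II — tabulated CN = 86 applies directly.
Retention S: 1000/CN − 10 with CN=86.000 → S = 70/43 ≈ 1.628 in
Initial abstraction Ia = S/5 = (70/43)/5 = 14/43 ≈ 0.326 in
P − Ia = 11.480 − 0.326 = 11991/1075 ≈ 11.154 in (> 0, runoff occurs)
Runoff Q = (P−Ia)²/(P−Ia+S) = (11.154)²/(11.154+1.628) = 20540583/2110225 ≈ 9.734 in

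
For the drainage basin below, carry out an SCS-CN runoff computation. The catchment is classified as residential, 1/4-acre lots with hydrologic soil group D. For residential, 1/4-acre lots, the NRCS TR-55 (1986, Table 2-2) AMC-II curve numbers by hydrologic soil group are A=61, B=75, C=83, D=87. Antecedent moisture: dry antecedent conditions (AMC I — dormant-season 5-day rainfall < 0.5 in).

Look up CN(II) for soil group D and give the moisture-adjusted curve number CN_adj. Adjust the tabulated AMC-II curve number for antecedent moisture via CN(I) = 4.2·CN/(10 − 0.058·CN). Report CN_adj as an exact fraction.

CN_adj = 182700/2477 ≈ 73.759

NRCS table: residential, 1/4-acre lots, soil group D → CN(II) = 87
Adjust CN=87 to AMC I: 4.2·87/(10 − 0.058·87) → (1827/5) ÷ (2477/500) = 182700/2477 ≈ 73.759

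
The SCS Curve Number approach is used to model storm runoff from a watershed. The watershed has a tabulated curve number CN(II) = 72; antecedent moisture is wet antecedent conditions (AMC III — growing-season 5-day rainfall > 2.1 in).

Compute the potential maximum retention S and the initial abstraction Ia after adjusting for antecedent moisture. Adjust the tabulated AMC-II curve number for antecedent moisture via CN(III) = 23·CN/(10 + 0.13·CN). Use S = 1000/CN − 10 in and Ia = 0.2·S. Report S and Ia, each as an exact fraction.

S = 350/207 in ≈ 1.691 in; Ia = 70/207 in ≈ 0.338 in

Wet (AMC III): CN(III) = 23·72/(10 + 0.13·72) = 1656/(484/25) = 10350/121 ≈ 85.537
S = 1000/(10350/121) − 10 = 350/207 in ≈ 1.691 in
Ia = 0.2·(350/207) = 70/207 in ≈ 0.338 in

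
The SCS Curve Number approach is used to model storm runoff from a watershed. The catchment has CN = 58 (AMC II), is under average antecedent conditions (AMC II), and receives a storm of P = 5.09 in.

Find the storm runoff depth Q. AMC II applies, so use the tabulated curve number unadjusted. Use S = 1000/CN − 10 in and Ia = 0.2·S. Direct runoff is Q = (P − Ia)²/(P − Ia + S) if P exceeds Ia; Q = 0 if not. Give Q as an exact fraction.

Q = 111534721/91526900 in ≈ 1.219 in

Average conditions: CN = 58 (no AMC adjustment).
S = 1000/58 − 10 = 210/29 in ≈ 7.241 in
Ia = 0.2·(210/29) = 42/29 in ≈ 1.448 in
P − Ia = 5.090 − 1.448 = 10561/2900 ≈ 3.642 in (> 0, runoff occurs)
Q: (10561/2900)² ÷ (31561/2900) = 111534721/91526900 in (≈ 1.219 in)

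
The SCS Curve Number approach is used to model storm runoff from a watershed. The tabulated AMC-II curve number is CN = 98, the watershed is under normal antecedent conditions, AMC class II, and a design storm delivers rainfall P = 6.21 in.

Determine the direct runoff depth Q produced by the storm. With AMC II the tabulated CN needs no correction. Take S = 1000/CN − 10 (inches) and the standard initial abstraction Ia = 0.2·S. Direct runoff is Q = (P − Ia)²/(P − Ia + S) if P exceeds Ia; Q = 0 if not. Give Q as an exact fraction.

Q = 913792441/153022100 in ≈ 5.972 in

AMC II — tabulated CN = 98 applies directly.
Retention S: 1000/CN − 10 with CN=98.000 → S = 10/49 ≈ 0.204 in
Initial abstraction Ia = S/5 = (10/49)/5 = 2/49 ≈ 0.041 in
Since P=6.210 > Ia=0.041: effective rainfall P−Ia = 30229/4900 in
Runoff Q = (P−Ia)²/(P−Ia+S) = (6.169)²/(6.169+0.204) = 913792441/153022100 ≈ 5.972 in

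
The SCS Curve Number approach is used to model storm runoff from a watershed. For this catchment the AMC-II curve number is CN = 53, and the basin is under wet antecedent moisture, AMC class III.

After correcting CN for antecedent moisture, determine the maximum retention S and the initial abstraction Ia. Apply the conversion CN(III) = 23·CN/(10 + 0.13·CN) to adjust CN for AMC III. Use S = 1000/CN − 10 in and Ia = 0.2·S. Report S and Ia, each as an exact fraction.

S = 4700/1219 in ≈ 3.856 in; Ia = 940/1219 in ≈ 0.771 in

CN(III) from CN(II)=53: (23·53)/(10 + 0.13·53) = 121900/1689 ≈ 72.173
Retention S: 1000/CN − 10 with CN=72.173 → S = 4700/1219 ≈ 3.856 in
Initial abstraction Ia = S/5 = (4700/1219)/5 = 940/1219 ≈ 0.771 in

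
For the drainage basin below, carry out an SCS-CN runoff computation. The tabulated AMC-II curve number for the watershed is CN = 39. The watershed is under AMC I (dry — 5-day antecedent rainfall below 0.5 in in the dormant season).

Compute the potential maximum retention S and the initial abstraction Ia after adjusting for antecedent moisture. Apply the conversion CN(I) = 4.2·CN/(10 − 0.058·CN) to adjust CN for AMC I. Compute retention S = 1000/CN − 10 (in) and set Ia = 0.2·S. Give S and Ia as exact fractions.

S = 30500/819 in ≈ 37.241 in; Ia = 6100/819 in ≈ 7.448 in

Dry (AMC I): CN(I) = 4.2·39/(10 − 0.058·39) = (819/5)/(3869/500) = 81900/3869 ≈ 21.168
Retention S: 1000/CN − 10 with CN=21.168 → S = 30500/819 ≈ 37.241 in
Ia = 0.2·(30500/819) = 6100/819 in ≈ 7.448 in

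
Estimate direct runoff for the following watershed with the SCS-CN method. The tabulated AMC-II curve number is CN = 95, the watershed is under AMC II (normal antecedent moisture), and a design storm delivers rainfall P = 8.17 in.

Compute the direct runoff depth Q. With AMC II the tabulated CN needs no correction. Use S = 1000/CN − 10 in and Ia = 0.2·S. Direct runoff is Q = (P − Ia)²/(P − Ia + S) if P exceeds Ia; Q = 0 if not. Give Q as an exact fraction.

AMC II — tabulated CN = 95 applies directly.
Max retention: S = 1000/95 − 10 = 10/19 in (≈ 0.526 in)
Ia = 0.2·(10/19) = 2/19 in ≈ 0.105 in
Excess rainfall: 8.170 − 0.105 = 8.065 in; P > Ia so Q > 0
Q = (15323/1900)²/((15323/1900) + 10/19) = (234794329/3610000)/(16323/1900) = 234794329/31013700 in ≈ 7.571 in

Q = 234794329/31013700 in ≈ 7.571 in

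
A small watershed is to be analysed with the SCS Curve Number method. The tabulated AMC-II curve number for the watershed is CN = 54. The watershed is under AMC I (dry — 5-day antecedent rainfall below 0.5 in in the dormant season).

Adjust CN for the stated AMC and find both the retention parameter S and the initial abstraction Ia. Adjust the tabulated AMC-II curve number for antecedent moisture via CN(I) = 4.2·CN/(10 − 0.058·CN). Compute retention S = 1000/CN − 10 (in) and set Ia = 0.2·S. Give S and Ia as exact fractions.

S = 11500/567 in ≈ 20.282 in; Ia = 2300/567 in ≈ 4.056 in

Dry (AMC I): CN(I) = 4.2·54/(10 − 0.058·54) = (1134/5)/(1717/250) = 56700/1717 ≈ 33.023
Max retention: S = 1000/(56700/1717) − 10 = 11500/567 in (≈ 20.282 in)
Ia = 0.2·(11500/567) = 2300/567 in ≈ 4.056 in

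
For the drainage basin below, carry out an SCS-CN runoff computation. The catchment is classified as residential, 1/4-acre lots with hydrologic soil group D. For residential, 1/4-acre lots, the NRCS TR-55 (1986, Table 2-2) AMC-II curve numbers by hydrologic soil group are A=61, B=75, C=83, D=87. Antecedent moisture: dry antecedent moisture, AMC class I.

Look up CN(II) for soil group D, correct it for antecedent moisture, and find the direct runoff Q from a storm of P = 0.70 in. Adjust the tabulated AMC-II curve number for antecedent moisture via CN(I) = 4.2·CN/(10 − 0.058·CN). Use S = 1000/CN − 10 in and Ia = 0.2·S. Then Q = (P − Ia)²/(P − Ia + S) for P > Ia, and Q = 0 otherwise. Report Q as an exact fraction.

Q = 0 in ≈ 0.000 in

NRCS table: residential, 1/4-acre lots, soil group D → CN(II) = 87
CN(I) from CN(II)=87: (4.2·87)/(10 − 0.058·87) = 182700/2477 ≈ 73.759
S = 1000/(182700/2477) − 10 = 6500/1827 in ≈ 3.558 in
Ia = 0.2·(6500/1827) = 1300/1827 in ≈ 0.712 in
P = 0.700 ≤ Ia = 0.712 in: entire storm abstracted, Q = 0.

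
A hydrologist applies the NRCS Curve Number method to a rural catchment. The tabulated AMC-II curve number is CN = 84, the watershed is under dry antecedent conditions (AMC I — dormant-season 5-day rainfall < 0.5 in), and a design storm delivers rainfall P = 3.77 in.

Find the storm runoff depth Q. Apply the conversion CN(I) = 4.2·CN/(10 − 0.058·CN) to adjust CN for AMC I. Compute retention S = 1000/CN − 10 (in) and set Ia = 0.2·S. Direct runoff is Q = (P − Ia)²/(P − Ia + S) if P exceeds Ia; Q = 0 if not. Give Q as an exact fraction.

CN(I) from CN(II)=84: (4.2·84)/(10 − 0.058·84) = 44100/641 ≈ 68.799
Max retention: S = 1000/(44100/641) − 10 = 2000/441 in (≈ 4.535 in)
Ia = 0.2S: 0.2·4.535 = 0.907 in (exactly 400/441)
Since P=3.770 > Ia=0.907: effective rainfall P−Ia = 126257/44100 in
Q = (126257/44100)²/((126257/44100) + 2000/441) = (15940830049/1944810000)/(326257/44100) = 15940830049/14387933700 in ≈ 1.108 in

Q = 15940830049/14387933700 in ≈ 1.108 in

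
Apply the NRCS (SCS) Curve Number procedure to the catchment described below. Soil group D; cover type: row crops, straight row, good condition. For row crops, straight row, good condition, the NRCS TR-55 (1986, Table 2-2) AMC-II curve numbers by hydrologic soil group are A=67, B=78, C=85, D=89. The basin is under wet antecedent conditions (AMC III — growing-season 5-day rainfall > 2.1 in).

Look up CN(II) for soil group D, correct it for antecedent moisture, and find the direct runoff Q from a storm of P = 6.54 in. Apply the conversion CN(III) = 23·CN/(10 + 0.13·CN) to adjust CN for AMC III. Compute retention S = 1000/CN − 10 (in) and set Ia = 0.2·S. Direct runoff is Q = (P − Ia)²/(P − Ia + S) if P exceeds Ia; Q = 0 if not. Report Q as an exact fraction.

Q = 433449740161/73013317150 in ≈ 5.937 in

NRCS table: row crops, straight row, good condition, soil group D → CN(II) = 89
CN(III) from CN(II)=89: (23·89)/(10 + 0.13·89) = 204700/2157 ≈ 94.900
Max retention: S = 1000/(204700/2157) − 10 = 1100/2047 in (≈ 0.537 in)
Ia = 0.2·(1100/2047) = 220/2047 in ≈ 0.107 in
P − Ia = 6.540 − 0.107 = 658369/102350 ≈ 6.433 in (> 0, runoff occurs)
Q = (658369/102350)²/((658369/102350) + 1100/2047) = (433449740161/10475522500)/(713369/102350) = 433449740161/73013317150 in ≈ 5.937 in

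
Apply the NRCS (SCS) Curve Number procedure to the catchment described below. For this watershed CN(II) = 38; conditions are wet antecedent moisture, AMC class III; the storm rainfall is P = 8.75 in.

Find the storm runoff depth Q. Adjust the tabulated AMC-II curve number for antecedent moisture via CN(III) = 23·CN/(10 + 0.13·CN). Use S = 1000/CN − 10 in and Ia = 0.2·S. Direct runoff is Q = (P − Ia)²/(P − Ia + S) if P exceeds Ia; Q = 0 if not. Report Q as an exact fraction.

Q = 32844845/8815164 in ≈ 3.726 in

CN(III) from CN(II)=38: (23·38)/(10 + 0.13·38) = 43700/747 ≈ 58.501
Retention S: 1000/CN − 10 with CN=58.501 → S = 3100/437 ≈ 7.094 in
Ia = 0.2S: 0.2·7.094 = 1.419 in (exactly 620/437)
P − Ia = 8.750 − 1.419 = 12815/1748 ≈ 7.331 in (> 0, runoff occurs)
Q = (12815/1748)²/((12815/1748) + 3100/437) = (164224225/3055504)/(25215/1748) = 32844845/8815164 in ≈ 3.726 in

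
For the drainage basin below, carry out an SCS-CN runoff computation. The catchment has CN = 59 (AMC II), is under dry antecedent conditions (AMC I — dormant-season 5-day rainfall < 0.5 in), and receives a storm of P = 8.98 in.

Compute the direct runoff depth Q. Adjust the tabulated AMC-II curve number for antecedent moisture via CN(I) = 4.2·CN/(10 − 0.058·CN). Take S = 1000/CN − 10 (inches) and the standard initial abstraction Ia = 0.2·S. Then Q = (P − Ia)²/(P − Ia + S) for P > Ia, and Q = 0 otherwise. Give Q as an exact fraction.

Q = 123419418721/85262466450 in ≈ 1.448 in

CN(I) from CN(II)=59: (4.2·59)/(10 − 0.058·59) = 123900/3289 ≈ 37.671
S = 1000/(123900/3289) − 10 = 20500/1239 in ≈ 16.546 in
Initial abstraction Ia = S/5 = (20500/1239)/5 = 4100/1239 ≈ 3.309 in
P − Ia = 8.980 − 3.309 = 351311/61950 ≈ 5.671 in (> 0, runoff occurs)
Q: (351311/61950)² ÷ (1376311/61950) = 123419418721/85262466450 in (≈ 1.448 in)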